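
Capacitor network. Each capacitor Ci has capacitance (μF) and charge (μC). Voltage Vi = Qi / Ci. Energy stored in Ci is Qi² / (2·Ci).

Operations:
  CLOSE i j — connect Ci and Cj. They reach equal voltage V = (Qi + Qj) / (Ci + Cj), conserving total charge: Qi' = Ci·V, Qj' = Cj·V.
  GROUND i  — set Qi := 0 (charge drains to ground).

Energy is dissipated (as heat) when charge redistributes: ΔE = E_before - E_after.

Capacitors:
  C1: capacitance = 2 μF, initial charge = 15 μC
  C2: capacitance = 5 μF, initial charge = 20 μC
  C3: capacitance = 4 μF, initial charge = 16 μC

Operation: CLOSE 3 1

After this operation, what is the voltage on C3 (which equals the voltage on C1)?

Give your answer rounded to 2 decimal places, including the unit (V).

Answer: 5.17 V

Derivation:
Initial: C1(2μF, Q=15μC, V=7.50V), C2(5μF, Q=20μC, V=4.00V), C3(4μF, Q=16μC, V=4.00V)
Op 1: CLOSE 3-1: Q_total=31.00, C_total=6.00, V=5.17; Q3=20.67, Q1=10.33; dissipated=8.167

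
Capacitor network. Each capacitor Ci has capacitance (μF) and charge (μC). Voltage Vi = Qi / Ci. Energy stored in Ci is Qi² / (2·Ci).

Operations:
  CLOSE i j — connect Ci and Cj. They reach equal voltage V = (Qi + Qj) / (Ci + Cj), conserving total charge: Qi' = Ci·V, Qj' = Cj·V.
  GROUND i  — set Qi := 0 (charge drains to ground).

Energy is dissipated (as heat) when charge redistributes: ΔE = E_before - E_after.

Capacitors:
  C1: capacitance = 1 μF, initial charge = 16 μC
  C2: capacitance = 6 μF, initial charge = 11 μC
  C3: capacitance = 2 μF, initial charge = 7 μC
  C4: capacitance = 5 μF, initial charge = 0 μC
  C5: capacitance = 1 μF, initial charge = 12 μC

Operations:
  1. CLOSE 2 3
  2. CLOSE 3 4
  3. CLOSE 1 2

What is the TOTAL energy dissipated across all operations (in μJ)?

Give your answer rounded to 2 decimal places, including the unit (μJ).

Initial: C1(1μF, Q=16μC, V=16.00V), C2(6μF, Q=11μC, V=1.83V), C3(2μF, Q=7μC, V=3.50V), C4(5μF, Q=0μC, V=0.00V), C5(1μF, Q=12μC, V=12.00V)
Op 1: CLOSE 2-3: Q_total=18.00, C_total=8.00, V=2.25; Q2=13.50, Q3=4.50; dissipated=2.083
Op 2: CLOSE 3-4: Q_total=4.50, C_total=7.00, V=0.64; Q3=1.29, Q4=3.21; dissipated=3.616
Op 3: CLOSE 1-2: Q_total=29.50, C_total=7.00, V=4.21; Q1=4.21, Q2=25.29; dissipated=81.027
Total dissipated: 86.726 μJ

Answer: 86.73 μJ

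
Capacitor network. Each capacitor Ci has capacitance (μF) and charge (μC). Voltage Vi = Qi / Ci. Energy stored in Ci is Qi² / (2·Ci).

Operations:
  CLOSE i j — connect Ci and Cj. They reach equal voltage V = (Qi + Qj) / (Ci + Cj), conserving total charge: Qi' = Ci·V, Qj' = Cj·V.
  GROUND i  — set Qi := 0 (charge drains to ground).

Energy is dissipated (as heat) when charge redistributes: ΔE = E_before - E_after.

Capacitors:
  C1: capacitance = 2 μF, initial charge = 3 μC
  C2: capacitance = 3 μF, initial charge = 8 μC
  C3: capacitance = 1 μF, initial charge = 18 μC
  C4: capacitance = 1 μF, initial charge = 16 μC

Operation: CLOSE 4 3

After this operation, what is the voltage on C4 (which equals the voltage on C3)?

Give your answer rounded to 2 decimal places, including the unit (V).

Initial: C1(2μF, Q=3μC, V=1.50V), C2(3μF, Q=8μC, V=2.67V), C3(1μF, Q=18μC, V=18.00V), C4(1μF, Q=16μC, V=16.00V)
Op 1: CLOSE 4-3: Q_total=34.00, C_total=2.00, V=17.00; Q4=17.00, Q3=17.00; dissipated=1.000

Answer: 17.00 V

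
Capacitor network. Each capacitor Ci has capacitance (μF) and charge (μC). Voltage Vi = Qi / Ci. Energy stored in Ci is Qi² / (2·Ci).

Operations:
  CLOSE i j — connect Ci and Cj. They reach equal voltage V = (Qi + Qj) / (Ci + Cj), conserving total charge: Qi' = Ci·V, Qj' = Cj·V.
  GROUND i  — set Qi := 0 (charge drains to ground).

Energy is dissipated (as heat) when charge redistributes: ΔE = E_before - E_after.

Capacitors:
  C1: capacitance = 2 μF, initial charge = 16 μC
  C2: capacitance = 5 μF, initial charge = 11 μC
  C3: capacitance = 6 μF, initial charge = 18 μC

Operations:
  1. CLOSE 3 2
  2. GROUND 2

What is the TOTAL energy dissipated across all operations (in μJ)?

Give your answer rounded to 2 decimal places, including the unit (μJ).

Answer: 18.25 μJ

Derivation:
Initial: C1(2μF, Q=16μC, V=8.00V), C2(5μF, Q=11μC, V=2.20V), C3(6μF, Q=18μC, V=3.00V)
Op 1: CLOSE 3-2: Q_total=29.00, C_total=11.00, V=2.64; Q3=15.82, Q2=13.18; dissipated=0.873
Op 2: GROUND 2: Q2=0; energy lost=17.376
Total dissipated: 18.249 μJ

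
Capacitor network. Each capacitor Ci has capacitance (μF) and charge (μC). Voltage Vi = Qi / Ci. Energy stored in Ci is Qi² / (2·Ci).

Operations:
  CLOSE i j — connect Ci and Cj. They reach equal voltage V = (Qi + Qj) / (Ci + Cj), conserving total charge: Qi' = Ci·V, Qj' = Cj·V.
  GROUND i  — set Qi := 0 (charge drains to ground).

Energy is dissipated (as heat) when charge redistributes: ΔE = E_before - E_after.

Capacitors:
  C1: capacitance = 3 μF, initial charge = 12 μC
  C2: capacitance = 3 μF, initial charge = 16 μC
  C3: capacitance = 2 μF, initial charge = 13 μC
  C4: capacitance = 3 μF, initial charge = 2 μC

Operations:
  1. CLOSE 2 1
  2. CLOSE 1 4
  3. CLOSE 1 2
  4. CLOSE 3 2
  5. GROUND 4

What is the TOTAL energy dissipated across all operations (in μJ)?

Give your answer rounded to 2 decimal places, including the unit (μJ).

Answer: 31.82 μJ

Derivation:
Initial: C1(3μF, Q=12μC, V=4.00V), C2(3μF, Q=16μC, V=5.33V), C3(2μF, Q=13μC, V=6.50V), C4(3μF, Q=2μC, V=0.67V)
Op 1: CLOSE 2-1: Q_total=28.00, C_total=6.00, V=4.67; Q2=14.00, Q1=14.00; dissipated=1.333
Op 2: CLOSE 1-4: Q_total=16.00, C_total=6.00, V=2.67; Q1=8.00, Q4=8.00; dissipated=12.000
Op 3: CLOSE 1-2: Q_total=22.00, C_total=6.00, V=3.67; Q1=11.00, Q2=11.00; dissipated=3.000
Op 4: CLOSE 3-2: Q_total=24.00, C_total=5.00, V=4.80; Q3=9.60, Q2=14.40; dissipated=4.817
Op 5: GROUND 4: Q4=0; energy lost=10.667
Total dissipated: 31.817 μJ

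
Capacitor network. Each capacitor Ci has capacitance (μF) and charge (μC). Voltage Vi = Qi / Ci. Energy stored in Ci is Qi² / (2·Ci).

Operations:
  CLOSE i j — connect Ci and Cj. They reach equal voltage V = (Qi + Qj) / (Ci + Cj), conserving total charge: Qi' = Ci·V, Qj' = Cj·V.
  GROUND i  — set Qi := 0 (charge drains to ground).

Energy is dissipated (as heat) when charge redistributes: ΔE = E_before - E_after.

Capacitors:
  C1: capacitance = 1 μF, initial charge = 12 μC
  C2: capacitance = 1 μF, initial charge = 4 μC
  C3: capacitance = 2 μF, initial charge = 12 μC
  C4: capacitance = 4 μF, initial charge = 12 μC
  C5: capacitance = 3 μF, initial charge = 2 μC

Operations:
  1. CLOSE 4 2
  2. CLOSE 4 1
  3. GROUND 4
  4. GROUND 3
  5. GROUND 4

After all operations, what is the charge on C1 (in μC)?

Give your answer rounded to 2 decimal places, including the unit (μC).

Answer: 4.96 μC

Derivation:
Initial: C1(1μF, Q=12μC, V=12.00V), C2(1μF, Q=4μC, V=4.00V), C3(2μF, Q=12μC, V=6.00V), C4(4μF, Q=12μC, V=3.00V), C5(3μF, Q=2μC, V=0.67V)
Op 1: CLOSE 4-2: Q_total=16.00, C_total=5.00, V=3.20; Q4=12.80, Q2=3.20; dissipated=0.400
Op 2: CLOSE 4-1: Q_total=24.80, C_total=5.00, V=4.96; Q4=19.84, Q1=4.96; dissipated=30.976
Op 3: GROUND 4: Q4=0; energy lost=49.203
Op 4: GROUND 3: Q3=0; energy lost=36.000
Op 5: GROUND 4: Q4=0; energy lost=0.000
Final charges: Q1=4.96, Q2=3.20, Q3=0.00, Q4=0.00, Q5=2.00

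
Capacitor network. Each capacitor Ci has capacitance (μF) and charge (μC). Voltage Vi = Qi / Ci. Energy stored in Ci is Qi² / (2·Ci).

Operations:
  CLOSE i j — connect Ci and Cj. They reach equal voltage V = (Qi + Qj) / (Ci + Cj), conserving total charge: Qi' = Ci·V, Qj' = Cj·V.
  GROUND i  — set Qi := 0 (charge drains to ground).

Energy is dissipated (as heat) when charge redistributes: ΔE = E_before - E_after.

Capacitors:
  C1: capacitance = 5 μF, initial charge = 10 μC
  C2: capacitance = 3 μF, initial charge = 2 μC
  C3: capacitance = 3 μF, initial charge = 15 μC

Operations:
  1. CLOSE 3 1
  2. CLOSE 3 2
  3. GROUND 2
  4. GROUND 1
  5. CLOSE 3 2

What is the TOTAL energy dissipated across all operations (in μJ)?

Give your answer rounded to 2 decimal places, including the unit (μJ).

Initial: C1(5μF, Q=10μC, V=2.00V), C2(3μF, Q=2μC, V=0.67V), C3(3μF, Q=15μC, V=5.00V)
Op 1: CLOSE 3-1: Q_total=25.00, C_total=8.00, V=3.12; Q3=9.38, Q1=15.62; dissipated=8.438
Op 2: CLOSE 3-2: Q_total=11.38, C_total=6.00, V=1.90; Q3=5.69, Q2=5.69; dissipated=4.533
Op 3: GROUND 2: Q2=0; energy lost=5.391
Op 4: GROUND 1: Q1=0; energy lost=24.414
Op 5: CLOSE 3-2: Q_total=5.69, C_total=6.00, V=0.95; Q3=2.84, Q2=2.84; dissipated=2.696
Total dissipated: 45.471 μJ

Answer: 45.47 μJ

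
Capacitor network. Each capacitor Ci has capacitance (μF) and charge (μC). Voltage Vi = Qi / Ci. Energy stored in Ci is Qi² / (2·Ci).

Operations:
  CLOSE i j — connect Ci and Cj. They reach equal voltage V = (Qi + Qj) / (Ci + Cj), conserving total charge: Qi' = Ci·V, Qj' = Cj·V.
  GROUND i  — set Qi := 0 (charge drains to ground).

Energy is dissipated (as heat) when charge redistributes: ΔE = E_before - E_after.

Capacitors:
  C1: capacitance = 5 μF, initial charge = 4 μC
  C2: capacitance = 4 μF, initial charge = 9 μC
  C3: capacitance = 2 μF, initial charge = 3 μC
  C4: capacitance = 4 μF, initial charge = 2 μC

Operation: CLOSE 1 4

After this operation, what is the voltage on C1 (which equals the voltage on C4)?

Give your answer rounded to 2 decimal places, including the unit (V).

Answer: 0.67 V

Derivation:
Initial: C1(5μF, Q=4μC, V=0.80V), C2(4μF, Q=9μC, V=2.25V), C3(2μF, Q=3μC, V=1.50V), C4(4μF, Q=2μC, V=0.50V)
Op 1: CLOSE 1-4: Q_total=6.00, C_total=9.00, V=0.67; Q1=3.33, Q4=2.67; dissipated=0.100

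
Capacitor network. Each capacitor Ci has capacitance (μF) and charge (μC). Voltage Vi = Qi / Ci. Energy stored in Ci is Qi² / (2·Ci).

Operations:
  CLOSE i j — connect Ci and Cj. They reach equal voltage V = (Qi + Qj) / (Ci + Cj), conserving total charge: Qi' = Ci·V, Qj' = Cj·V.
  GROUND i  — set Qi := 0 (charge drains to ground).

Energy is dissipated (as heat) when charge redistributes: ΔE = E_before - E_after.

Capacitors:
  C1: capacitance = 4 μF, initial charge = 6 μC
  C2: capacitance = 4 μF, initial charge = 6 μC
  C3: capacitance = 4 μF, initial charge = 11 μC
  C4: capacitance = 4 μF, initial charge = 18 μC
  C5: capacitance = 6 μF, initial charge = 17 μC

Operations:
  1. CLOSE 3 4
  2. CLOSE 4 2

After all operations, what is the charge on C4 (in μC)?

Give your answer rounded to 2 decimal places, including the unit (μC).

Initial: C1(4μF, Q=6μC, V=1.50V), C2(4μF, Q=6μC, V=1.50V), C3(4μF, Q=11μC, V=2.75V), C4(4μF, Q=18μC, V=4.50V), C5(6μF, Q=17μC, V=2.83V)
Op 1: CLOSE 3-4: Q_total=29.00, C_total=8.00, V=3.62; Q3=14.50, Q4=14.50; dissipated=3.062
Op 2: CLOSE 4-2: Q_total=20.50, C_total=8.00, V=2.56; Q4=10.25, Q2=10.25; dissipated=4.516
Final charges: Q1=6.00, Q2=10.25, Q3=14.50, Q4=10.25, Q5=17.00

Answer: 10.25 μC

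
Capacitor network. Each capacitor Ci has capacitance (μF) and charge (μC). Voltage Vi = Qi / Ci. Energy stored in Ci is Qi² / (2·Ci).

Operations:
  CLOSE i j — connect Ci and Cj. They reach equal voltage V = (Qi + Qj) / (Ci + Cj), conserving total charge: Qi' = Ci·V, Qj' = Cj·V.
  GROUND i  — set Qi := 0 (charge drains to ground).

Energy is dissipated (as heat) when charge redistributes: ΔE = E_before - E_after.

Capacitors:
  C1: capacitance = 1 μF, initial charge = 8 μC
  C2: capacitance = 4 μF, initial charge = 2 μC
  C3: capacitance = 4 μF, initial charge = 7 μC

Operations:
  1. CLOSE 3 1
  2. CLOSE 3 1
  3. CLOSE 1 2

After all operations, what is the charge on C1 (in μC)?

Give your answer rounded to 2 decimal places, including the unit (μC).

Answer: 1.00 μC

Derivation:
Initial: C1(1μF, Q=8μC, V=8.00V), C2(4μF, Q=2μC, V=0.50V), C3(4μF, Q=7μC, V=1.75V)
Op 1: CLOSE 3-1: Q_total=15.00, C_total=5.00, V=3.00; Q3=12.00, Q1=3.00; dissipated=15.625
Op 2: CLOSE 3-1: Q_total=15.00, C_total=5.00, V=3.00; Q3=12.00, Q1=3.00; dissipated=0.000
Op 3: CLOSE 1-2: Q_total=5.00, C_total=5.00, V=1.00; Q1=1.00, Q2=4.00; dissipated=2.500
Final charges: Q1=1.00, Q2=4.00, Q3=12.00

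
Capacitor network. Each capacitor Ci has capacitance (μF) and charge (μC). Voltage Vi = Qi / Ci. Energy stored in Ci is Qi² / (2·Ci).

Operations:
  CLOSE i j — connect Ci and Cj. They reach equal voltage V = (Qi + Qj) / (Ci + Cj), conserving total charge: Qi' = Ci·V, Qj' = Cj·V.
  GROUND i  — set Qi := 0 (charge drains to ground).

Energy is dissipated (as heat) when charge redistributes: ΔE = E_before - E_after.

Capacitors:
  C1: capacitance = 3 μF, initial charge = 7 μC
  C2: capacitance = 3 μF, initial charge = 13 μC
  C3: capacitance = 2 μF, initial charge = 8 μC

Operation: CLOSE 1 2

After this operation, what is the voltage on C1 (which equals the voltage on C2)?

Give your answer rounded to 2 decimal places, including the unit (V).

Answer: 3.33 V

Derivation:
Initial: C1(3μF, Q=7μC, V=2.33V), C2(3μF, Q=13μC, V=4.33V), C3(2μF, Q=8μC, V=4.00V)
Op 1: CLOSE 1-2: Q_total=20.00, C_total=6.00, V=3.33; Q1=10.00, Q2=10.00; dissipated=3.000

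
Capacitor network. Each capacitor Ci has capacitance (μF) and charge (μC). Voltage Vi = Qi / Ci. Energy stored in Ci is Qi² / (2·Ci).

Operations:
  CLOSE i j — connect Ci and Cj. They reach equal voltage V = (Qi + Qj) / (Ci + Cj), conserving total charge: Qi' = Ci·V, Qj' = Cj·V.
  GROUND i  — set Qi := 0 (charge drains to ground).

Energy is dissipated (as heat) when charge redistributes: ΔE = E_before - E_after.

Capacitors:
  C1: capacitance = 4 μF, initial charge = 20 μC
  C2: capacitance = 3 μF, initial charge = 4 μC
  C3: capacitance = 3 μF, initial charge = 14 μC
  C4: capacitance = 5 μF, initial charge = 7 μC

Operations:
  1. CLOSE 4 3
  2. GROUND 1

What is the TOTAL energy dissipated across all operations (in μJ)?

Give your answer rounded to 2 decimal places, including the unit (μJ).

Answer: 60.00 μJ

Derivation:
Initial: C1(4μF, Q=20μC, V=5.00V), C2(3μF, Q=4μC, V=1.33V), C3(3μF, Q=14μC, V=4.67V), C4(5μF, Q=7μC, V=1.40V)
Op 1: CLOSE 4-3: Q_total=21.00, C_total=8.00, V=2.62; Q4=13.12, Q3=7.88; dissipated=10.004
Op 2: GROUND 1: Q1=0; energy lost=50.000
Total dissipated: 60.004 μJ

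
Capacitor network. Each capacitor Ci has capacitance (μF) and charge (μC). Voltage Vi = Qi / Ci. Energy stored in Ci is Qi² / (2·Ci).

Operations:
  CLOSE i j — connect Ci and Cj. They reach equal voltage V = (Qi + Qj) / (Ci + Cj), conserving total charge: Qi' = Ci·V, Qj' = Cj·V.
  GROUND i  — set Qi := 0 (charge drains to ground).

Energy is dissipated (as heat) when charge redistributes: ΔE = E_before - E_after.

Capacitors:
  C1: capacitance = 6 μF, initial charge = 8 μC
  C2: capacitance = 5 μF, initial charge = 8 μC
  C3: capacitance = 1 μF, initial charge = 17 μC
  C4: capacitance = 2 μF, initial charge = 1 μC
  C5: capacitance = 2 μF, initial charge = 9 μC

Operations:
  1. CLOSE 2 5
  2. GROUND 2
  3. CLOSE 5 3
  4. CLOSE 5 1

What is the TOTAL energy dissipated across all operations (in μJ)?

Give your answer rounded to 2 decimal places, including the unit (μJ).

Initial: C1(6μF, Q=8μC, V=1.33V), C2(5μF, Q=8μC, V=1.60V), C3(1μF, Q=17μC, V=17.00V), C4(2μF, Q=1μC, V=0.50V), C5(2μF, Q=9μC, V=4.50V)
Op 1: CLOSE 2-5: Q_total=17.00, C_total=7.00, V=2.43; Q2=12.14, Q5=4.86; dissipated=6.007
Op 2: GROUND 2: Q2=0; energy lost=14.745
Op 3: CLOSE 5-3: Q_total=21.86, C_total=3.00, V=7.29; Q5=14.57, Q3=7.29; dissipated=70.776
Op 4: CLOSE 5-1: Q_total=22.57, C_total=8.00, V=2.82; Q5=5.64, Q1=16.93; dissipated=26.573
Total dissipated: 118.101 μJ

Answer: 118.10 μJ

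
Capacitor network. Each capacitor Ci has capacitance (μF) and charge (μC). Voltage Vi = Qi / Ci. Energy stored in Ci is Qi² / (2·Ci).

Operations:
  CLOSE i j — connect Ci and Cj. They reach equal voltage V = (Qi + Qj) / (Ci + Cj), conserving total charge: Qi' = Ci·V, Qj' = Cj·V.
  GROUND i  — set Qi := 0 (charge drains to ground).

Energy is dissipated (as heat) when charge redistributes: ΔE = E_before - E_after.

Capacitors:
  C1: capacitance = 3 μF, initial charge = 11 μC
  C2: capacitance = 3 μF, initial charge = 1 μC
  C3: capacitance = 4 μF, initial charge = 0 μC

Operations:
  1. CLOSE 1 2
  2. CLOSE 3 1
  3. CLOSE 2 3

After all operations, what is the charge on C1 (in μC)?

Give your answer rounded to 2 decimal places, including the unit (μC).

Initial: C1(3μF, Q=11μC, V=3.67V), C2(3μF, Q=1μC, V=0.33V), C3(4μF, Q=0μC, V=0.00V)
Op 1: CLOSE 1-2: Q_total=12.00, C_total=6.00, V=2.00; Q1=6.00, Q2=6.00; dissipated=8.333
Op 2: CLOSE 3-1: Q_total=6.00, C_total=7.00, V=0.86; Q3=3.43, Q1=2.57; dissipated=3.429
Op 3: CLOSE 2-3: Q_total=9.43, C_total=7.00, V=1.35; Q2=4.04, Q3=5.39; dissipated=1.120
Final charges: Q1=2.57, Q2=4.04, Q3=5.39

Answer: 2.57 μC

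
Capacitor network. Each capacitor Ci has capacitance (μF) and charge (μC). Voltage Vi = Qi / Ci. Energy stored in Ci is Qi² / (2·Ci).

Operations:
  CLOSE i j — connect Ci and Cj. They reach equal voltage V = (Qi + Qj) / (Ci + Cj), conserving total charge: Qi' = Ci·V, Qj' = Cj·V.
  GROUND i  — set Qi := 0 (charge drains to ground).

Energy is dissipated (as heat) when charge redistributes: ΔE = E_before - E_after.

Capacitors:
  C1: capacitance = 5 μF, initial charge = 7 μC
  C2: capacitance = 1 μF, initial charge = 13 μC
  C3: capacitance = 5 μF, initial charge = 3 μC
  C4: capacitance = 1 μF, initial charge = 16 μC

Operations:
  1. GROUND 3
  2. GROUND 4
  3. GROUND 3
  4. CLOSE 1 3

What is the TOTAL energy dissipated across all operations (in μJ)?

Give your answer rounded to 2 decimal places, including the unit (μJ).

Answer: 131.35 μJ

Derivation:
Initial: C1(5μF, Q=7μC, V=1.40V), C2(1μF, Q=13μC, V=13.00V), C3(5μF, Q=3μC, V=0.60V), C4(1μF, Q=16μC, V=16.00V)
Op 1: GROUND 3: Q3=0; energy lost=0.900
Op 2: GROUND 4: Q4=0; energy lost=128.000
Op 3: GROUND 3: Q3=0; energy lost=0.000
Op 4: CLOSE 1-3: Q_total=7.00, C_total=10.00, V=0.70; Q1=3.50, Q3=3.50; dissipated=2.450
Total dissipated: 131.350 μJ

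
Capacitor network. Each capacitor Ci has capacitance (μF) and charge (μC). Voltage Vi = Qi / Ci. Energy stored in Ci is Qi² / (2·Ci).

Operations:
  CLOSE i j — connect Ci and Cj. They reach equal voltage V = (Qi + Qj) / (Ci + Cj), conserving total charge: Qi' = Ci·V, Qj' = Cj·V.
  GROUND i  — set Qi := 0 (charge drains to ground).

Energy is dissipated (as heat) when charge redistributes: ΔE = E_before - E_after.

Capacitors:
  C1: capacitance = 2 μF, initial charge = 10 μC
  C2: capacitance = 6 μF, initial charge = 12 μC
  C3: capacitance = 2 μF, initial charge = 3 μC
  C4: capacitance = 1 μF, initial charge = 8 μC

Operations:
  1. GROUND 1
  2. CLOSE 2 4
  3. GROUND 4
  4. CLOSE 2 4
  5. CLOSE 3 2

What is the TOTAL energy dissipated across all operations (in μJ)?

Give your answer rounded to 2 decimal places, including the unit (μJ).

Answer: 48.68 μJ

Derivation:
Initial: C1(2μF, Q=10μC, V=5.00V), C2(6μF, Q=12μC, V=2.00V), C3(2μF, Q=3μC, V=1.50V), C4(1μF, Q=8μC, V=8.00V)
Op 1: GROUND 1: Q1=0; energy lost=25.000
Op 2: CLOSE 2-4: Q_total=20.00, C_total=7.00, V=2.86; Q2=17.14, Q4=2.86; dissipated=15.429
Op 3: GROUND 4: Q4=0; energy lost=4.082
Op 4: CLOSE 2-4: Q_total=17.14, C_total=7.00, V=2.45; Q2=14.69, Q4=2.45; dissipated=3.499
Op 5: CLOSE 3-2: Q_total=17.69, C_total=8.00, V=2.21; Q3=4.42, Q2=13.27; dissipated=0.675
Total dissipated: 48.684 μJ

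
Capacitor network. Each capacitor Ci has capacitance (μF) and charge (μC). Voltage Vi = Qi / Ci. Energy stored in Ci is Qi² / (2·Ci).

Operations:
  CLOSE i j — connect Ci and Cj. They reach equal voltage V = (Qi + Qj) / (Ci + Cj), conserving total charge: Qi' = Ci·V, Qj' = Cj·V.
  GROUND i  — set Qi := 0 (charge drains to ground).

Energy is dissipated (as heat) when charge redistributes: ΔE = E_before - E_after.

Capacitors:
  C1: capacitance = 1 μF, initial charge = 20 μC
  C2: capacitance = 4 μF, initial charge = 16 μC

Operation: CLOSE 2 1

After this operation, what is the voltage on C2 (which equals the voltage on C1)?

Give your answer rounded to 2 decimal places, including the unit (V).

Answer: 7.20 V

Derivation:
Initial: C1(1μF, Q=20μC, V=20.00V), C2(4μF, Q=16μC, V=4.00V)
Op 1: CLOSE 2-1: Q_total=36.00, C_total=5.00, V=7.20; Q2=28.80, Q1=7.20; dissipated=102.400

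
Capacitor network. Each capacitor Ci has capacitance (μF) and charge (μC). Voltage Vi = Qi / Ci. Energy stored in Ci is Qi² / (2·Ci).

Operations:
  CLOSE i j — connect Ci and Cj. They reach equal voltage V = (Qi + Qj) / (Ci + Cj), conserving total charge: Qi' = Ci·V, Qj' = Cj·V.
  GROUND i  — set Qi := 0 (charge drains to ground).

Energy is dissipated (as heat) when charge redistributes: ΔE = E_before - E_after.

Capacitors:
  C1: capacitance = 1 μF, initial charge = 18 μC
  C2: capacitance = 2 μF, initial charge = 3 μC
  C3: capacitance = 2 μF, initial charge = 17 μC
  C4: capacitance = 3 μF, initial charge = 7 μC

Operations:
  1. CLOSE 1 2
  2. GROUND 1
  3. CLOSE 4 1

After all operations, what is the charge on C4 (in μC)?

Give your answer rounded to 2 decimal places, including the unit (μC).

Answer: 5.25 μC

Derivation:
Initial: C1(1μF, Q=18μC, V=18.00V), C2(2μF, Q=3μC, V=1.50V), C3(2μF, Q=17μC, V=8.50V), C4(3μF, Q=7μC, V=2.33V)
Op 1: CLOSE 1-2: Q_total=21.00, C_total=3.00, V=7.00; Q1=7.00, Q2=14.00; dissipated=90.750
Op 2: GROUND 1: Q1=0; energy lost=24.500
Op 3: CLOSE 4-1: Q_total=7.00, C_total=4.00, V=1.75; Q4=5.25, Q1=1.75; dissipated=2.042
Final charges: Q1=1.75, Q2=14.00, Q3=17.00, Q4=5.25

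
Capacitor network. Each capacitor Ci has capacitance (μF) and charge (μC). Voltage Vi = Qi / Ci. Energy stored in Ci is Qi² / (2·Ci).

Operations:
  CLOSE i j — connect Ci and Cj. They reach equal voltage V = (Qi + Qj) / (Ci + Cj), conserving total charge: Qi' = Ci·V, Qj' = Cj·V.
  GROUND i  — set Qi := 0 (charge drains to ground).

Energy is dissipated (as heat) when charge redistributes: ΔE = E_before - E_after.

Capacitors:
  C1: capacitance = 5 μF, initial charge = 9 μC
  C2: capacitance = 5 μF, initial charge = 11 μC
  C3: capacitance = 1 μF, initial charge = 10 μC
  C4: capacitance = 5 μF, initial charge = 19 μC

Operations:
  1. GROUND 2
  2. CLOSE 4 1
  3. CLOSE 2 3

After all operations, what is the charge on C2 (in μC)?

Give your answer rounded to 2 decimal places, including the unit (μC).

Answer: 8.33 μC

Derivation:
Initial: C1(5μF, Q=9μC, V=1.80V), C2(5μF, Q=11μC, V=2.20V), C3(1μF, Q=10μC, V=10.00V), C4(5μF, Q=19μC, V=3.80V)
Op 1: GROUND 2: Q2=0; energy lost=12.100
Op 2: CLOSE 4-1: Q_total=28.00, C_total=10.00, V=2.80; Q4=14.00, Q1=14.00; dissipated=5.000
Op 3: CLOSE 2-3: Q_total=10.00, C_total=6.00, V=1.67; Q2=8.33, Q3=1.67; dissipated=41.667
Final charges: Q1=14.00, Q2=8.33, Q3=1.67, Q4=14.00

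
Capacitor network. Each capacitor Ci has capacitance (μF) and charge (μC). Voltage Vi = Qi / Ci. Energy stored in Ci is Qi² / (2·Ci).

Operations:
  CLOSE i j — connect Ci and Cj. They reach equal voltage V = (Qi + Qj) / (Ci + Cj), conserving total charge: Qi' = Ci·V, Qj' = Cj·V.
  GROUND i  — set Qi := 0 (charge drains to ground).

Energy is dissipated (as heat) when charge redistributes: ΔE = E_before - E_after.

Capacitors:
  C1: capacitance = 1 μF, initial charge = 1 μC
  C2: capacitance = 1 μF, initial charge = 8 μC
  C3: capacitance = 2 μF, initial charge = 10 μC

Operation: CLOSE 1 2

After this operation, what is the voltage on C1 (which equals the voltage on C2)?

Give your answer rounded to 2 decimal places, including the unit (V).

Answer: 4.50 V

Derivation:
Initial: C1(1μF, Q=1μC, V=1.00V), C2(1μF, Q=8μC, V=8.00V), C3(2μF, Q=10μC, V=5.00V)
Op 1: CLOSE 1-2: Q_total=9.00, C_total=2.00, V=4.50; Q1=4.50, Q2=4.50; dissipated=12.250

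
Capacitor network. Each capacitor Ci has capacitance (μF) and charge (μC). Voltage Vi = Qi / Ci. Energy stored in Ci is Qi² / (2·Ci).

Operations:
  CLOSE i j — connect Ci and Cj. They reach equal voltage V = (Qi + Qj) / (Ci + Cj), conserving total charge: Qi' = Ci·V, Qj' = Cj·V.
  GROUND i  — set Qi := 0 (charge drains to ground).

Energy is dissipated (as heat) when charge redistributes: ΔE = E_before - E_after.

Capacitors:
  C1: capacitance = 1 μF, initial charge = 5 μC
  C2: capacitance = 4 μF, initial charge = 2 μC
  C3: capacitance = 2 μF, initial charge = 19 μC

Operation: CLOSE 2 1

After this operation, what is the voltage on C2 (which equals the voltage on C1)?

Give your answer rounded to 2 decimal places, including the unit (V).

Initial: C1(1μF, Q=5μC, V=5.00V), C2(4μF, Q=2μC, V=0.50V), C3(2μF, Q=19μC, V=9.50V)
Op 1: CLOSE 2-1: Q_total=7.00, C_total=5.00, V=1.40; Q2=5.60, Q1=1.40; dissipated=8.100

Answer: 1.40 V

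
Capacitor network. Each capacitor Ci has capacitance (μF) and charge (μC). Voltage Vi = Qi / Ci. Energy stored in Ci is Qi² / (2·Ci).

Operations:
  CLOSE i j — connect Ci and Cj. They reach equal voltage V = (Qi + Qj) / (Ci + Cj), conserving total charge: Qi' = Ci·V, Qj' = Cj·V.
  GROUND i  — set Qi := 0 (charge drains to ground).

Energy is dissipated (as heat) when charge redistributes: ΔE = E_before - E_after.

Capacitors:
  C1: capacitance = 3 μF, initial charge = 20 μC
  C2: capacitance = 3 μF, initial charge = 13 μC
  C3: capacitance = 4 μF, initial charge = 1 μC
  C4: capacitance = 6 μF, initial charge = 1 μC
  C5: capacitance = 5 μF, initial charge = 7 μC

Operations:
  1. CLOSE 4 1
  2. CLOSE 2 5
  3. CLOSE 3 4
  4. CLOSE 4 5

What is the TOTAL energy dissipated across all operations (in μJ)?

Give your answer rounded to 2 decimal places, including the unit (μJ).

Initial: C1(3μF, Q=20μC, V=6.67V), C2(3μF, Q=13μC, V=4.33V), C3(4μF, Q=1μC, V=0.25V), C4(6μF, Q=1μC, V=0.17V), C5(5μF, Q=7μC, V=1.40V)
Op 1: CLOSE 4-1: Q_total=21.00, C_total=9.00, V=2.33; Q4=14.00, Q1=7.00; dissipated=42.250
Op 2: CLOSE 2-5: Q_total=20.00, C_total=8.00, V=2.50; Q2=7.50, Q5=12.50; dissipated=8.067
Op 3: CLOSE 3-4: Q_total=15.00, C_total=10.00, V=1.50; Q3=6.00, Q4=9.00; dissipated=5.208
Op 4: CLOSE 4-5: Q_total=21.50, C_total=11.00, V=1.95; Q4=11.73, Q5=9.77; dissipated=1.364
Total dissipated: 56.889 μJ

Answer: 56.89 μJ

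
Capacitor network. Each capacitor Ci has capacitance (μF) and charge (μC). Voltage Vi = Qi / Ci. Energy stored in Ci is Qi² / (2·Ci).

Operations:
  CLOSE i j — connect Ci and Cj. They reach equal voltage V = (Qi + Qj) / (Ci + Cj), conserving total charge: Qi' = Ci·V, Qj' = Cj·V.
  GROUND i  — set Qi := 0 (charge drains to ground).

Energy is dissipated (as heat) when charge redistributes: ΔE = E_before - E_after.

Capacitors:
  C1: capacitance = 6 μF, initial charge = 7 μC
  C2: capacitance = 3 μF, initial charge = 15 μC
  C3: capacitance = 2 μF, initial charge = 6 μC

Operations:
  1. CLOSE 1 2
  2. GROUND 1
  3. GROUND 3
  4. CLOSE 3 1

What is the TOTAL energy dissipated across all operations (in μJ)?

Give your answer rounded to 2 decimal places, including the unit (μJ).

Initial: C1(6μF, Q=7μC, V=1.17V), C2(3μF, Q=15μC, V=5.00V), C3(2μF, Q=6μC, V=3.00V)
Op 1: CLOSE 1-2: Q_total=22.00, C_total=9.00, V=2.44; Q1=14.67, Q2=7.33; dissipated=14.694
Op 2: GROUND 1: Q1=0; energy lost=17.926
Op 3: GROUND 3: Q3=0; energy lost=9.000
Op 4: CLOSE 3-1: Q_total=0.00, C_total=8.00, V=0.00; Q3=0.00, Q1=0.00; dissipated=0.000
Total dissipated: 41.620 μJ

Answer: 41.62 μJ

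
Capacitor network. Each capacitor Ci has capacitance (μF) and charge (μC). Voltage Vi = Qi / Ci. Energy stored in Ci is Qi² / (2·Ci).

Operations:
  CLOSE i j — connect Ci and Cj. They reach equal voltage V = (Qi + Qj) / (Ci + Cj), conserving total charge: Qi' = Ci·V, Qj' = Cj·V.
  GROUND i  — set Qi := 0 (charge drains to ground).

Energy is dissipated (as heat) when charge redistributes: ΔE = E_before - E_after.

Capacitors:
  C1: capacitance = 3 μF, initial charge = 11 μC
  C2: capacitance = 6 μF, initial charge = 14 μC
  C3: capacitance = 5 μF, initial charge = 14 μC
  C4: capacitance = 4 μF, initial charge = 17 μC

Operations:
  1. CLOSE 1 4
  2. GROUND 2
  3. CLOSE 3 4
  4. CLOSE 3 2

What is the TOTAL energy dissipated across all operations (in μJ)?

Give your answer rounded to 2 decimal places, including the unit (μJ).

Initial: C1(3μF, Q=11μC, V=3.67V), C2(6μF, Q=14μC, V=2.33V), C3(5μF, Q=14μC, V=2.80V), C4(4μF, Q=17μC, V=4.25V)
Op 1: CLOSE 1-4: Q_total=28.00, C_total=7.00, V=4.00; Q1=12.00, Q4=16.00; dissipated=0.292
Op 2: GROUND 2: Q2=0; energy lost=16.333
Op 3: CLOSE 3-4: Q_total=30.00, C_total=9.00, V=3.33; Q3=16.67, Q4=13.33; dissipated=1.600
Op 4: CLOSE 3-2: Q_total=16.67, C_total=11.00, V=1.52; Q3=7.58, Q2=9.09; dissipated=15.152
Total dissipated: 33.377 μJ

Answer: 33.38 μJ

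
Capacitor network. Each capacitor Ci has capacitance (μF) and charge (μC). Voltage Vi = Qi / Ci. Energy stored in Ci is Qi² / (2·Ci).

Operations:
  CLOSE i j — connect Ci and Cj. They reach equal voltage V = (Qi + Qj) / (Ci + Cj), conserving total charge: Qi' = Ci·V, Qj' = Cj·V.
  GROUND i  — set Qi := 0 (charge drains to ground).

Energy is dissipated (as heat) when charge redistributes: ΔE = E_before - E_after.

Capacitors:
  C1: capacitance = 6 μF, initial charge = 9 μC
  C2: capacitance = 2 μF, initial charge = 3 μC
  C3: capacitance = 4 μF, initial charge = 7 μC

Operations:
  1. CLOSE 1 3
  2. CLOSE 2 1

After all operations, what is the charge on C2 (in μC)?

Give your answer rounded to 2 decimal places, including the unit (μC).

Answer: 3.15 μC

Derivation:
Initial: C1(6μF, Q=9μC, V=1.50V), C2(2μF, Q=3μC, V=1.50V), C3(4μF, Q=7μC, V=1.75V)
Op 1: CLOSE 1-3: Q_total=16.00, C_total=10.00, V=1.60; Q1=9.60, Q3=6.40; dissipated=0.075
Op 2: CLOSE 2-1: Q_total=12.60, C_total=8.00, V=1.57; Q2=3.15, Q1=9.45; dissipated=0.007
Final charges: Q1=9.45, Q2=3.15, Q3=6.40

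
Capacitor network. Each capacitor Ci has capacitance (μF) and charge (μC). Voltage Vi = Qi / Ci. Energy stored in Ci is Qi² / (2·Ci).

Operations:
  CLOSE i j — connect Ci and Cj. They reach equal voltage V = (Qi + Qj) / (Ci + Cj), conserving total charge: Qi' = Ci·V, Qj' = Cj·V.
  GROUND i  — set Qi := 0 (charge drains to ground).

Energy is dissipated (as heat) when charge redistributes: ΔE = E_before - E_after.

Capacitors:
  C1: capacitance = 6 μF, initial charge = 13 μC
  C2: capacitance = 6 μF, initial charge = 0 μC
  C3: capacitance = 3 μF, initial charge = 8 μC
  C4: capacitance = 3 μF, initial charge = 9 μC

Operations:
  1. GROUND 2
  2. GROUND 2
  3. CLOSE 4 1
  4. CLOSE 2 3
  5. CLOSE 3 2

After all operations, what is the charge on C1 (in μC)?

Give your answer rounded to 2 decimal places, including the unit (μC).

Answer: 14.67 μC

Derivation:
Initial: C1(6μF, Q=13μC, V=2.17V), C2(6μF, Q=0μC, V=0.00V), C3(3μF, Q=8μC, V=2.67V), C4(3μF, Q=9μC, V=3.00V)
Op 1: GROUND 2: Q2=0; energy lost=0.000
Op 2: GROUND 2: Q2=0; energy lost=0.000
Op 3: CLOSE 4-1: Q_total=22.00, C_total=9.00, V=2.44; Q4=7.33, Q1=14.67; dissipated=0.694
Op 4: CLOSE 2-3: Q_total=8.00, C_total=9.00, V=0.89; Q2=5.33, Q3=2.67; dissipated=7.111
Op 5: CLOSE 3-2: Q_total=8.00, C_total=9.00, V=0.89; Q3=2.67, Q2=5.33; dissipated=0.000
Final charges: Q1=14.67, Q2=5.33, Q3=2.67, Q4=7.33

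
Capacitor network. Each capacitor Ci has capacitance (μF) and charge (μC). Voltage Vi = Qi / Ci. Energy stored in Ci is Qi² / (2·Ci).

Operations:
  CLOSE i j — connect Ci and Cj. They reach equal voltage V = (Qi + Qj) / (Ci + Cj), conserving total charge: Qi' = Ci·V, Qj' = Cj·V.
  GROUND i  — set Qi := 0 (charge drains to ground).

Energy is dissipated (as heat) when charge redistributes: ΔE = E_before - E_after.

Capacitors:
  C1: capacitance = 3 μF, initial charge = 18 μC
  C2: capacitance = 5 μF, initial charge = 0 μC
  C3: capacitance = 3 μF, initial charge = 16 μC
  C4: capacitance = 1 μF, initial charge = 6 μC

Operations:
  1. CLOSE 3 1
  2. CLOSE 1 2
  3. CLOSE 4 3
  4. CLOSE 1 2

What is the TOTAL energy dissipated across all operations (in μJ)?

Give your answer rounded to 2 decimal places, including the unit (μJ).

Initial: C1(3μF, Q=18μC, V=6.00V), C2(5μF, Q=0μC, V=0.00V), C3(3μF, Q=16μC, V=5.33V), C4(1μF, Q=6μC, V=6.00V)
Op 1: CLOSE 3-1: Q_total=34.00, C_total=6.00, V=5.67; Q3=17.00, Q1=17.00; dissipated=0.333
Op 2: CLOSE 1-2: Q_total=17.00, C_total=8.00, V=2.12; Q1=6.38, Q2=10.62; dissipated=30.104
Op 3: CLOSE 4-3: Q_total=23.00, C_total=4.00, V=5.75; Q4=5.75, Q3=17.25; dissipated=0.042
Op 4: CLOSE 1-2: Q_total=17.00, C_total=8.00, V=2.12; Q1=6.38, Q2=10.62; dissipated=0.000
Total dissipated: 30.479 μJ

Answer: 30.48 μJ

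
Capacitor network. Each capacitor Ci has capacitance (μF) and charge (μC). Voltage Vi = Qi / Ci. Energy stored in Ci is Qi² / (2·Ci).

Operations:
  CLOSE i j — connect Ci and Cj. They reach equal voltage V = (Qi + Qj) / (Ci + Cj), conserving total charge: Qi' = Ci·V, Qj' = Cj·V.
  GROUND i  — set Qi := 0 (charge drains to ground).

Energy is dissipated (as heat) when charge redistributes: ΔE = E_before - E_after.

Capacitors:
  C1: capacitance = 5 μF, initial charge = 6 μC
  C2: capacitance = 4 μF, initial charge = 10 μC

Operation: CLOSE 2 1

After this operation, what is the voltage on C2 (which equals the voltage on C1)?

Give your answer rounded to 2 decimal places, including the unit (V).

Answer: 1.78 V

Derivation:
Initial: C1(5μF, Q=6μC, V=1.20V), C2(4μF, Q=10μC, V=2.50V)
Op 1: CLOSE 2-1: Q_total=16.00, C_total=9.00, V=1.78; Q2=7.11, Q1=8.89; dissipated=1.878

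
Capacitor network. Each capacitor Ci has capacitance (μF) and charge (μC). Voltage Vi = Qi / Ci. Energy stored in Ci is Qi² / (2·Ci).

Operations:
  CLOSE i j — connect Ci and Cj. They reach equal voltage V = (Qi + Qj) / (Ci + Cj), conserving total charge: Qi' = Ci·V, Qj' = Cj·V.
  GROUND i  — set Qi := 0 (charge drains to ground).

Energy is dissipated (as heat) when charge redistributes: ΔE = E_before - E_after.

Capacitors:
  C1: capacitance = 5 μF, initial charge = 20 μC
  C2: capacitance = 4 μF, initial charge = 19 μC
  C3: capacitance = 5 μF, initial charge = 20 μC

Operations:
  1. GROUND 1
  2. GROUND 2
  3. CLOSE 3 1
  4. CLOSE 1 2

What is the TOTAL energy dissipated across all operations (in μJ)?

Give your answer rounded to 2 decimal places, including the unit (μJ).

Answer: 109.57 μJ

Derivation:
Initial: C1(5μF, Q=20μC, V=4.00V), C2(4μF, Q=19μC, V=4.75V), C3(5μF, Q=20μC, V=4.00V)
Op 1: GROUND 1: Q1=0; energy lost=40.000
Op 2: GROUND 2: Q2=0; energy lost=45.125
Op 3: CLOSE 3-1: Q_total=20.00, C_total=10.00, V=2.00; Q3=10.00, Q1=10.00; dissipated=20.000
Op 4: CLOSE 1-2: Q_total=10.00, C_total=9.00, V=1.11; Q1=5.56, Q2=4.44; dissipated=4.444
Total dissipated: 109.569 μJ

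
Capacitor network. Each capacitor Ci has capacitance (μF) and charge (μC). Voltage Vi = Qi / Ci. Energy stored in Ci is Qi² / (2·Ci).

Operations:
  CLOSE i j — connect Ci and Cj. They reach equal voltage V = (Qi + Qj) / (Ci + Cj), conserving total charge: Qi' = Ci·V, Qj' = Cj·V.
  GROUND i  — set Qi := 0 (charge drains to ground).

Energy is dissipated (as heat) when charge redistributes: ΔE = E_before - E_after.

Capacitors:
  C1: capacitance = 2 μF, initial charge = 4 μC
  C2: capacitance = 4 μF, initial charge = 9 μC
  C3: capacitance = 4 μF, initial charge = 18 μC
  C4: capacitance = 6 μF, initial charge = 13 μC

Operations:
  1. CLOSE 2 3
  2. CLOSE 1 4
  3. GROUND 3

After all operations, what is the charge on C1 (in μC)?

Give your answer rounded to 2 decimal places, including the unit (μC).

Initial: C1(2μF, Q=4μC, V=2.00V), C2(4μF, Q=9μC, V=2.25V), C3(4μF, Q=18μC, V=4.50V), C4(6μF, Q=13μC, V=2.17V)
Op 1: CLOSE 2-3: Q_total=27.00, C_total=8.00, V=3.38; Q2=13.50, Q3=13.50; dissipated=5.062
Op 2: CLOSE 1-4: Q_total=17.00, C_total=8.00, V=2.12; Q1=4.25, Q4=12.75; dissipated=0.021
Op 3: GROUND 3: Q3=0; energy lost=22.781
Final charges: Q1=4.25, Q2=13.50, Q3=0.00, Q4=12.75

Answer: 4.25 μC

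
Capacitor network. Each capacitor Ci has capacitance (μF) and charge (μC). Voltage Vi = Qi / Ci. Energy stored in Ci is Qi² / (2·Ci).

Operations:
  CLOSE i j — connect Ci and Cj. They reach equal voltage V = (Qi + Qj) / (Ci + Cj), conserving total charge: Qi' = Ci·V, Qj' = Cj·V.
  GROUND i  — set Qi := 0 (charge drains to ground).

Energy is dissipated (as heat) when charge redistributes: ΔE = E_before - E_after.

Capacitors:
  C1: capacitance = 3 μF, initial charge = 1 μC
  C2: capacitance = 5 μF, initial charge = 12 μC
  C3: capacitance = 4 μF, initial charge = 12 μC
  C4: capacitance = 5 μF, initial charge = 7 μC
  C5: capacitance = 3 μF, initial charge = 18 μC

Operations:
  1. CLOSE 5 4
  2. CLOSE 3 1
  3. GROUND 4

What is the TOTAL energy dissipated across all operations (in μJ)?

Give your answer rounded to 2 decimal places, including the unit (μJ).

Initial: C1(3μF, Q=1μC, V=0.33V), C2(5μF, Q=12μC, V=2.40V), C3(4μF, Q=12μC, V=3.00V), C4(5μF, Q=7μC, V=1.40V), C5(3μF, Q=18μC, V=6.00V)
Op 1: CLOSE 5-4: Q_total=25.00, C_total=8.00, V=3.12; Q5=9.38, Q4=15.62; dissipated=19.837
Op 2: CLOSE 3-1: Q_total=13.00, C_total=7.00, V=1.86; Q3=7.43, Q1=5.57; dissipated=6.095
Op 3: GROUND 4: Q4=0; energy lost=24.414
Total dissipated: 50.347 μJ

Answer: 50.35 μJ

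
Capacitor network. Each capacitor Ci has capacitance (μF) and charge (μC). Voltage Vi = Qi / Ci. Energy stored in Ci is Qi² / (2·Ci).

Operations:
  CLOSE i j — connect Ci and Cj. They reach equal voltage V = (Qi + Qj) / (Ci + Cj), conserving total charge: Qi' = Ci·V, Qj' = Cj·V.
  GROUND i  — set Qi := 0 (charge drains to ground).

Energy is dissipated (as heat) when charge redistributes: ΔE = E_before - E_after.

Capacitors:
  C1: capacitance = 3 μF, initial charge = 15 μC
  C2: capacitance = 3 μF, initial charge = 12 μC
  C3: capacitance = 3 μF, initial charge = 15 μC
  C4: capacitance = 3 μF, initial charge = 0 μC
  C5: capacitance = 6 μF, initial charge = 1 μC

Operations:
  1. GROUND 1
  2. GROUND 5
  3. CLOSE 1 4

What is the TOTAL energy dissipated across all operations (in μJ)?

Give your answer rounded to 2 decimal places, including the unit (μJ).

Initial: C1(3μF, Q=15μC, V=5.00V), C2(3μF, Q=12μC, V=4.00V), C3(3μF, Q=15μC, V=5.00V), C4(3μF, Q=0μC, V=0.00V), C5(6μF, Q=1μC, V=0.17V)
Op 1: GROUND 1: Q1=0; energy lost=37.500
Op 2: GROUND 5: Q5=0; energy lost=0.083
Op 3: CLOSE 1-4: Q_total=0.00, C_total=6.00, V=0.00; Q1=0.00, Q4=0.00; dissipated=0.000
Total dissipated: 37.583 μJ

Answer: 37.58 μJ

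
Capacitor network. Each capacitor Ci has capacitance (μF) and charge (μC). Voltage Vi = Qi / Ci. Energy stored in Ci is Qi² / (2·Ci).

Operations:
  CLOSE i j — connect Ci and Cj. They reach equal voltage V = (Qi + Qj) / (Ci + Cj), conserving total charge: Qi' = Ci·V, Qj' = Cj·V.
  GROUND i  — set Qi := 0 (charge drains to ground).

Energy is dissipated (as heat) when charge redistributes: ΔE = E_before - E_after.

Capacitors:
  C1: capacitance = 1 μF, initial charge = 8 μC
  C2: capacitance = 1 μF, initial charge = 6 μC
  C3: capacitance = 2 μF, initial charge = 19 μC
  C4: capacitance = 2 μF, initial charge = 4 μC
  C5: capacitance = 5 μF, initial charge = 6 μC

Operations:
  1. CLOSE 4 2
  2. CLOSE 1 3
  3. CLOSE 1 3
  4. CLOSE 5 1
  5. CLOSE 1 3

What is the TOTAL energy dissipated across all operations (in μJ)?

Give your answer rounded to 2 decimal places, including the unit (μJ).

Answer: 45.52 μJ

Derivation:
Initial: C1(1μF, Q=8μC, V=8.00V), C2(1μF, Q=6μC, V=6.00V), C3(2μF, Q=19μC, V=9.50V), C4(2μF, Q=4μC, V=2.00V), C5(5μF, Q=6μC, V=1.20V)
Op 1: CLOSE 4-2: Q_total=10.00, C_total=3.00, V=3.33; Q4=6.67, Q2=3.33; dissipated=5.333
Op 2: CLOSE 1-3: Q_total=27.00, C_total=3.00, V=9.00; Q1=9.00, Q3=18.00; dissipated=0.750
Op 3: CLOSE 1-3: Q_total=27.00, C_total=3.00, V=9.00; Q1=9.00, Q3=18.00; dissipated=0.000
Op 4: CLOSE 5-1: Q_total=15.00, C_total=6.00, V=2.50; Q5=12.50, Q1=2.50; dissipated=25.350
Op 5: CLOSE 1-3: Q_total=20.50, C_total=3.00, V=6.83; Q1=6.83, Q3=13.67; dissipated=14.083
Total dissipated: 45.517 μJ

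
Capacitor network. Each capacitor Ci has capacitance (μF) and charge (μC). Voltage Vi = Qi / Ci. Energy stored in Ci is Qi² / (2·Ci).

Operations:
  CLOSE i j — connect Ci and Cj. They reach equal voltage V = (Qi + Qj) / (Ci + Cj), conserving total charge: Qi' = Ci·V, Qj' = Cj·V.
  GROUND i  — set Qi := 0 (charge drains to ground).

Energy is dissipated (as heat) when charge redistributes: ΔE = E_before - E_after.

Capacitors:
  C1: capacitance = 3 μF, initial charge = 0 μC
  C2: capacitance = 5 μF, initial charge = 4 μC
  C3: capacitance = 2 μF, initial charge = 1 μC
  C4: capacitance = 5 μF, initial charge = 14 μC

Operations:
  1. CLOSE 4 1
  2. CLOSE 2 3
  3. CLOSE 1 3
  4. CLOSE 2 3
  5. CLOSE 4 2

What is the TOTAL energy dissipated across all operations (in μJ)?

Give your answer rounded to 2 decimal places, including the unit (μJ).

Initial: C1(3μF, Q=0μC, V=0.00V), C2(5μF, Q=4μC, V=0.80V), C3(2μF, Q=1μC, V=0.50V), C4(5μF, Q=14μC, V=2.80V)
Op 1: CLOSE 4-1: Q_total=14.00, C_total=8.00, V=1.75; Q4=8.75, Q1=5.25; dissipated=7.350
Op 2: CLOSE 2-3: Q_total=5.00, C_total=7.00, V=0.71; Q2=3.57, Q3=1.43; dissipated=0.064
Op 3: CLOSE 1-3: Q_total=6.68, C_total=5.00, V=1.34; Q1=4.01, Q3=2.67; dissipated=0.644
Op 4: CLOSE 2-3: Q_total=6.24, C_total=7.00, V=0.89; Q2=4.46, Q3=1.78; dissipated=0.276
Op 5: CLOSE 4-2: Q_total=13.21, C_total=10.00, V=1.32; Q4=6.60, Q2=6.60; dissipated=0.921
Total dissipated: 9.254 μJ

Answer: 9.25 μJ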